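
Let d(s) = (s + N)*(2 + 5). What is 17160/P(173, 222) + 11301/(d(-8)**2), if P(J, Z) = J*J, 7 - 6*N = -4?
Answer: 13327304604/2007667249 ≈ 6.6382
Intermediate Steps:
N = 11/6 (N = 7/6 - 1/6*(-4) = 7/6 + 2/3 = 11/6 ≈ 1.8333)
d(s) = 77/6 + 7*s (d(s) = (s + 11/6)*(2 + 5) = (11/6 + s)*7 = 77/6 + 7*s)
P(J, Z) = J**2
17160/P(173, 222) + 11301/(d(-8)**2) = 17160/(173**2) + 11301/((77/6 + 7*(-8))**2) = 17160/29929 + 11301/((77/6 - 56)**2) = 17160*(1/29929) + 11301/((-259/6)**2) = 17160/29929 + 11301/(67081/36) = 17160/29929 + 11301*(36/67081) = 17160/29929 + 406836/67081 = 13327304604/2007667249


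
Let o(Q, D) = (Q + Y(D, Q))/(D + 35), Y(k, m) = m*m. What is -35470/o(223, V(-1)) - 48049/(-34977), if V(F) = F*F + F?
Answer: -2930146643/124797936 ≈ -23.479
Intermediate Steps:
Y(k, m) = m**2
V(F) = F + F**2 (V(F) = F**2 + F = F + F**2)
o(Q, D) = (Q + Q**2)/(35 + D) (o(Q, D) = (Q + Q**2)/(D + 35) = (Q + Q**2)/(35 + D))
-35470/o(223, V(-1)) - 48049/(-34977) = -35470*(35 - (1 - 1))/(223*(1 + 223)) - 48049/(-34977) = -35470/(223*224/(35 - 1*0)) - 48049*(-1/34977) = -35470/(223*224/(35 + 0)) + 48049/34977 = -35470/(223*224/35) + 48049/34977 = -35470/(223*(1/35)*224) + 48049/34977 = -35470/7136/5 + 48049/34977 = -35470*5/7136 + 48049/34977 = -88675/3568 + 48049/34977 = -2930146643/124797936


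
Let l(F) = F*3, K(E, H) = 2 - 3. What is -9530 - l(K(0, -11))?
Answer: -9527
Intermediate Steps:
K(E, H) = -1
l(F) = 3*F
-9530 - l(K(0, -11)) = -9530 - 3*(-1) = -9530 - 1*(-3) = -9530 + 3 = -9527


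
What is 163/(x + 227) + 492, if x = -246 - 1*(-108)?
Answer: 43951/89 ≈ 493.83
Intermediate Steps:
x = -138 (x = -246 + 108 = -138)
163/(x + 227) + 492 = 163/(-138 + 227) + 492 = 163/89 + 492 = 43951/89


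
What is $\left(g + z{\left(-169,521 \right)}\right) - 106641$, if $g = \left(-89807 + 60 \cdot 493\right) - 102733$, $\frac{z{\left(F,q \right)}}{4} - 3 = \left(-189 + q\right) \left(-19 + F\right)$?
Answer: $-519253$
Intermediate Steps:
$z{\left(F,q \right)} = 12 + 4 \left(-189 + q\right) \left(-19 + F\right)$
$g = -162960$ ($g = \left(-89807 + 29580\right) - 102733 = -60227 - 102733 = -162960$)
$\left(g + z{\left(-169,521 \right)}\right) - 106641 = \left(-162960 + \left(14376 - -127764 - 39596 + 4 \left(-169\right) 521\right)\right) - 106641 = \left(-162960 + \left(14376 + 127764 - 39596 - 352196\right)\right) - 106641 = \left(-162960 - 249652\right) - 106641 = -412612 - 106641 = -519253$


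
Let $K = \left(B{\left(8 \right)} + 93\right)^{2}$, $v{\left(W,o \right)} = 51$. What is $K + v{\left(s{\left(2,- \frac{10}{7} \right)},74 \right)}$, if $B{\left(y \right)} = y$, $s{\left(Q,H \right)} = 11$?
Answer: $10252$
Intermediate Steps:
$K = 10201$ ($K = \left(8 + 93\right)^{2} = 101^{2} = 10201$)
$K + v{\left(s{\left(2,- \frac{10}{7} \right)},74 \right)} = 10201 + 51 = 10252$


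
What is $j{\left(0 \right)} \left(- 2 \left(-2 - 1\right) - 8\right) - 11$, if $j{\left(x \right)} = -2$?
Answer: $-7$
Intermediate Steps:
$j{\left(0 \right)} \left(- 2 \left(-2 - 1\right) - 8\right) - 11 = - 2 \left(- 2 \left(-2 - 1\right) - 8\right) - 11 = - 2 \left(\left(-2\right) \left(-3\right) - 8\right) - 11 = - 2 \left(6 - 8\right) - 11 = \left(-2\right) \left(-2\right) - 11 = 4 - 11 = -7$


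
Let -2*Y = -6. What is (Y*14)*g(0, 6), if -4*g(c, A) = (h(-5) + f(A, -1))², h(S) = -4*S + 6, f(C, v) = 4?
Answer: -9450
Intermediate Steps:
Y = 3 (Y = -½*(-6) = 3)
h(S) = 6 - 4*S
g(c, A) = -225 (g(c, A) = -((6 - 4*(-5)) + 4)²/4 = -((6 + 20) + 4)²/4 = -(26 + 4)²/4 = -¼*30² = -¼*900 = -225)
(Y*14)*g(0, 6) = (3*14)*(-225) = 42*(-225) = -9450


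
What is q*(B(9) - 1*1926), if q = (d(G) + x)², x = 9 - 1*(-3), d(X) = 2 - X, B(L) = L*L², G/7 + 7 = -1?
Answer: -5865300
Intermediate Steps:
G = -56 (G = -49 + 7*(-1) = -49 - 7 = -56)
B(L) = L³
x = 12 (x = 9 + 3 = 12)
q = 4900 (q = ((2 - 1*(-56)) + 12)² = ((2 + 56) + 12)² = (58 + 12)² = 70² = 4900)
q*(B(9) - 1*1926) = 4900*(9³ - 1*1926) = 4900*(729 - 1926) = 4900*(-1197) = -5865300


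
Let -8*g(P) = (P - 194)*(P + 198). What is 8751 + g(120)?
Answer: 23385/2 ≈ 11693.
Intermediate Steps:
g(P) = -(-194 + P)*(198 + P)/8 (g(P) = -(P - 194)*(P + 198)/8 = -(-194 + P)*(198 + P)/8)
8751 + g(120) = 8751 + (9603/2 - ½*120 - ⅛*120²) = 8751 + (9603/2 - 60 - ⅛*14400) = 8751 + (9603/2 - 60 - 1800) = 8751 + 5883/2 = 23385/2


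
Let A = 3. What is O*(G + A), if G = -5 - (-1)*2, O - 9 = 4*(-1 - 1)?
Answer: 0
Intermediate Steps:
O = 1 (O = 9 + 4*(-1 - 1) = 9 + 4*(-2) = 9 - 8 = 1)
G = -3 (G = -5 - 1*(-2) = -5 + 2 = -3)
O*(G + A) = 1*(-3 + 3) = 1*0 = 0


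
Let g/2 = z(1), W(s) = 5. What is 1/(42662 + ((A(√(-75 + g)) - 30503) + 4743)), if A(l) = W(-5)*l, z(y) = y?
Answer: 16902/285679429 - 5*I*√73/285679429 ≈ 5.9164e-5 - 1.4954e-7*I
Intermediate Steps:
g = 2 (g = 2*1 = 2)
A(l) = 5*l
1/(42662 + ((A(√(-75 + g)) - 30503) + 4743)) = 1/(42662 + ((5*√(-75 + 2) - 30503) + 4743)) = 1/(42662 + ((5*√(-73) - 30503) + 4743)) = 1/(42662 + ((5*(I*√73) - 30503) + 4743)) = 1/(42662 + ((5*I*√73 - 30503) + 4743)) = 1/(42662 + ((-30503 + 5*I*√73) + 4743)) = 1/(42662 + (-25760 + 5*I*√73)) = 1/(16902 + 5*I*√73)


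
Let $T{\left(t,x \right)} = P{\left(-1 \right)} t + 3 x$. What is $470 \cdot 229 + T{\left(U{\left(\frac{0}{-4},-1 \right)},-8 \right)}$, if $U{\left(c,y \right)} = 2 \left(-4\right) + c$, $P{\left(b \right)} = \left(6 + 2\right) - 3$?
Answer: $107566$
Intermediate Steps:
$P{\left(b \right)} = 5$ ($P{\left(b \right)} = 8 - 3 = 5$)
$U{\left(c,y \right)} = -8 + c$
$T{\left(t,x \right)} = 3 x + 5 t$ ($T{\left(t,x \right)} = 5 t + 3 x = 3 x + 5 t$)
$470 \cdot 229 + T{\left(U{\left(\frac{0}{-4},-1 \right)},-8 \right)} = 470 \cdot 229 + \left(3 \left(-8\right) + 5 \left(-8 + \frac{0}{-4}\right)\right) = 107630 + \left(-24 + 5 \left(-8 + 0 \left(- \frac{1}{4}\right)\right)\right) = 107630 + \left(-24 + 5 \left(-8 + 0\right)\right) = 107630 + \left(-24 + 5 \left(-8\right)\right) = 107630 - 64 = 107566$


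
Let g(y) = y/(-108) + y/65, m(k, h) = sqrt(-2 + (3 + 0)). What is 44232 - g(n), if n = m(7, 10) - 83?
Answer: 155256083/3510 ≈ 44233.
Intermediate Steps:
m(k, h) = 1 (m(k, h) = sqrt(-2 + 3) = sqrt(1) = 1)
n = -82 (n = 1 - 83 = -82)
g(y) = 43*y/7020 (g(y) = y*(-1/108) + y*(1/65) = -y/108 + y/65 = 43*y/7020)
44232 - g(n) = 44232 - 43*(-82)/7020 = 44232 - 1*(-1763/3510) = 44232 + 1763/3510 = 155256083/3510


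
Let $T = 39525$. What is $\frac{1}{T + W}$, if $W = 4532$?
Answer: $\frac{1}{44057} \approx 2.2698 \cdot 10^{-5}$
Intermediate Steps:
$\frac{1}{T + W} = \frac{1}{39525 + 4532} = \frac{1}{44057}$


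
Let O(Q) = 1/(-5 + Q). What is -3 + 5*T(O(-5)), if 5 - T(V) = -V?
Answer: 43/2 ≈ 21.500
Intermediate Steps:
T(V) = 5 + V (T(V) = 5 - (-1)*V = 5 + V)
-3 + 5*T(O(-5)) = -3 + 5*(5 + 1/(-5 - 5)) = -3 + 5*(5 + 1/(-10)) = -3 + 5*(5 - 1/10) = -3 + 5*(49/10) = -3 + 49/2 = 43/2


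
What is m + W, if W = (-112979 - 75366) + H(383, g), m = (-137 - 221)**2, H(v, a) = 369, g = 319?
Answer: -59812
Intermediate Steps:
m = 128164 (m = (-358)**2 = 128164)
W = -187976 (W = (-112979 - 75366) + 369 = -188345 + 369 = -187976)
m + W = 128164 - 187976 = -59812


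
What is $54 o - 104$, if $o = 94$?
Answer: $4972$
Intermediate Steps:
$54 o - 104 = 54 \cdot 94 - 104 = 5076 - 104 = 4972$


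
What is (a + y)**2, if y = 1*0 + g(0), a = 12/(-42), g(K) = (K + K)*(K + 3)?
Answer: 4/49 ≈ 0.081633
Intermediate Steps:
g(K) = 2*K*(3 + K) (g(K) = (2*K)*(3 + K) = 2*K*(3 + K))
a = -2/7 (a = 12*(-1/42) = -2/7 ≈ -0.28571)
y = 0 (y = 1*0 + 2*0*(3 + 0) = 0 + 2*0*3 = 0 + 0 = 0)
(a + y)**2 = (-2/7 + 0)**2 = (-2/7)**2 = 4/49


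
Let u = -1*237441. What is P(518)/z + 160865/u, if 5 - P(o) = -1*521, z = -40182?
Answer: -1098128566/1590142377 ≈ -0.69059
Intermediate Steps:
u = -237441
P(o) = 526 (P(o) = 5 - (-1)*521 = 5 - 1*(-521) = 5 + 521 = 526)
P(518)/z + 160865/u = 526/(-40182) + 160865/(-237441) = 526*(-1/40182) + 160865*(-1/237441) = -263/20091 - 160865/237441 = -1098128566/1590142377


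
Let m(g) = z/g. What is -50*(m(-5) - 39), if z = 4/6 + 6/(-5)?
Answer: 5834/3 ≈ 1944.7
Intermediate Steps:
z = -8/15 (z = 4*(1/6) + 6*(-1/5) = 2/3 - 6/5 = -8/15 ≈ -0.53333)
m(g) = -8/(15*g)
-50*(m(-5) - 39) = -50*(-8/15/(-5) - 39) = -50*(-8/15*(-1/5) - 39) = -50*(8/75 - 39) = -50*(-2917/75) = 5834/3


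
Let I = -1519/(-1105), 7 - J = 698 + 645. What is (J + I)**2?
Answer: 2174920007121/1221025 ≈ 1.7812e+6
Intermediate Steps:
J = -1336 (J = 7 - (698 + 645) = 7 - 1*1343 = 7 - 1343 = -1336)
I = 1519/1105 (I = -1519*(-1/1105) = 1519/1105 ≈ 1.3747)
(J + I)**2 = (-1336 + 1519/1105)**2 = (-1474761/1105)**2 = 2174920007121/1221025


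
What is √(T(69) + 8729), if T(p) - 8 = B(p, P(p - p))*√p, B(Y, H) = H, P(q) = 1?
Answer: √(8737 + √69) ≈ 93.516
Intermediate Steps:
T(p) = 8 + √p (T(p) = 8 + 1*√p = 8 + √p)
√(T(69) + 8729) = √((8 + √69) + 8729) = √(8737 + √69)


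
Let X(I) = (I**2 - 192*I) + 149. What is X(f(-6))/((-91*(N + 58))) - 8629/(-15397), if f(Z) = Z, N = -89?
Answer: 6418314/6204991 ≈ 1.0344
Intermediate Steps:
X(I) = 149 + I**2 - 192*I
X(f(-6))/((-91*(N + 58))) - 8629/(-15397) = (149 + (-6)**2 - 192*(-6))/((-91*(-89 + 58))) - 8629/(-15397) = (149 + 36 + 1152)/((-91*(-31))) - 8629*(-1/15397) = 1337/2821 + 8629/15397 = 1337*(1/2821) + 8629/15397 = 191/403 + 8629/15397 = 6418314/6204991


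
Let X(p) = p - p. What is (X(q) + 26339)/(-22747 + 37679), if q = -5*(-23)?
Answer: 26339/14932 ≈ 1.7639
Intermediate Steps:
q = 115
X(p) = 0
(X(q) + 26339)/(-22747 + 37679) = (0 + 26339)/(-22747 + 37679) = 26339/14932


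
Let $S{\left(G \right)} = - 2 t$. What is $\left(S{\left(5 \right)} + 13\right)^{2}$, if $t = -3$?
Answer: $361$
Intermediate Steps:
$S{\left(G \right)} = 6$ ($S{\left(G \right)} = \left(-2\right) \left(-3\right) = 6$)
$\left(S{\left(5 \right)} + 13\right)^{2} = \left(6 + 13\right)^{2} = 19^{2} = 361$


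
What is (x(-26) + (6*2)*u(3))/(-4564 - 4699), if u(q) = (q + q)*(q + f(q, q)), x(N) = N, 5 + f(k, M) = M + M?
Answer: -262/9263 ≈ -0.028285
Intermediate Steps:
f(k, M) = -5 + 2*M (f(k, M) = -5 + (M + M) = -5 + 2*M)
u(q) = 2*q*(-5 + 3*q) (u(q) = (q + q)*(q + (-5 + 2*q)) = (2*q)*(-5 + 3*q) = 2*q*(-5 + 3*q))
(x(-26) + (6*2)*u(3))/(-4564 - 4699) = (-26 + (6*2)*(2*3*(-5 + 3*3)))/(-4564 - 4699) = (-26 + 12*(2*3*(-5 + 9)))/(-9263) = (-26 + 12*(2*3*4))*(-1/9263) = (-26 + 12*24)*(-1/9263) = (-26 + 288)*(-1/9263) = 262*(-1/9263) = -262/9263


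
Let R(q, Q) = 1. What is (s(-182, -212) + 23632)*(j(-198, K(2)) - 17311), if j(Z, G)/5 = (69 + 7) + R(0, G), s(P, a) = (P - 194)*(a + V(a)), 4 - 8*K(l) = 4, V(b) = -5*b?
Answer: 4996826016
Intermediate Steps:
K(l) = 0 (K(l) = ½ - ⅛*4 = ½ - ½ = 0)
s(P, a) = -4*a*(-194 + P) (s(P, a) = (P - 194)*(a - 5*a) = (-194 + P)*(-4*a) = -4*a*(-194 + P))
j(Z, G) = 385 (j(Z, G) = 5*((69 + 7) + 1) = 5*(76 + 1) = 5*77 = 385)
(s(-182, -212) + 23632)*(j(-198, K(2)) - 17311) = (4*(-212)*(194 - 1*(-182)) + 23632)*(385 - 17311) = (4*(-212)*(194 + 182) + 23632)*(-16926) = (4*(-212)*376 + 23632)*(-16926) = (-318848 + 23632)*(-16926) = -295216*(-16926) = 4996826016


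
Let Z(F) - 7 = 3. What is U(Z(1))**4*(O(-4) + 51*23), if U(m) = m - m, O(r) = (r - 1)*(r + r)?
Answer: 0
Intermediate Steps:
Z(F) = 10 (Z(F) = 7 + 3 = 10)
O(r) = 2*r*(-1 + r) (O(r) = (-1 + r)*(2*r) = 2*r*(-1 + r))
U(m) = 0
U(Z(1))**4*(O(-4) + 51*23) = 0**4*(2*(-4)*(-1 - 4) + 51*23) = 0*(2*(-4)*(-5) + 1173) = 0*(40 + 1173) = 0*1213 = 0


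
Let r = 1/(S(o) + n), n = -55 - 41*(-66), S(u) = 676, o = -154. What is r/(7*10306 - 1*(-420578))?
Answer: 1/1639279440 ≈ 6.1002e-10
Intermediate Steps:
n = 2651 (n = -55 + 2706 = 2651)
r = 1/3327 (r = 1/(676 + 2651) = 1/3327 ≈ 0.00030057)
r/(7*10306 - 1*(-420578)) = 1/(3327*(7*10306 - 1*(-420578))) = 1/(3327*(72142 + 420578)) = (1/3327)/492720 = (1/3327)*(1/492720) = 1/1639279440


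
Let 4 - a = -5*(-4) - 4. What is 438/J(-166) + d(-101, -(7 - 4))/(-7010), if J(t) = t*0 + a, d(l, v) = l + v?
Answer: -255761/7010 ≈ -36.485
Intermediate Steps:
a = -12 (a = 4 - (-5*(-4) - 4) = 4 - (20 - 4) = 4 - 1*16 = 4 - 16 = -12)
J(t) = -12 (J(t) = t*0 - 12 = 0 - 12 = -12)
438/J(-166) + d(-101, -(7 - 4))/(-7010) = 438/(-12) + (-101 - (7 - 4))/(-7010) = 438*(-1/12) + (-101 - 1*3)*(-1/7010) = -73/2 + (-101 - 3)*(-1/7010) = -73/2 - 104*(-1/7010) = -73/2 + 52/3505 = -255761/7010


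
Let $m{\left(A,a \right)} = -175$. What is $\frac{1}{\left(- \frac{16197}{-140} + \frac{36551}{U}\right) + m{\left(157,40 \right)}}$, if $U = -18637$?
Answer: $- \frac{2609180}{159860151} \approx -0.016322$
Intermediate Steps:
$\frac{1}{\left(- \frac{16197}{-140} + \frac{36551}{U}\right) + m{\left(157,40 \right)}} = \frac{1}{\left(- \frac{16197}{-140} + \frac{36551}{-18637}\right) - 175} = \frac{1}{\left(\left(-16197\right) \left(- \frac{1}{140}\right) + 36551 \left(- \frac{1}{18637}\right)\right) - 175} = \frac{1}{\left(\frac{16197}{140} - \frac{36551}{18637}\right) - 175} = \frac{1}{\frac{296746349}{2609180} - 175} = \frac{1}{- \frac{159860151}{2609180}} = - \frac{2609180}{159860151}$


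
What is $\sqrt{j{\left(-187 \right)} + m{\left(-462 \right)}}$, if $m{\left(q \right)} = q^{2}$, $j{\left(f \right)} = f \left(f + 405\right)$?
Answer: $\sqrt{172678} \approx 415.55$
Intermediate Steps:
$j{\left(f \right)} = f \left(405 + f\right)$
$\sqrt{j{\left(-187 \right)} + m{\left(-462 \right)}} = \sqrt{- 187 \left(405 - 187\right) + \left(-462\right)^{2}} = \sqrt{\left(-187\right) 218 + 213444} = \sqrt{-40766 + 213444} = \sqrt{172678}$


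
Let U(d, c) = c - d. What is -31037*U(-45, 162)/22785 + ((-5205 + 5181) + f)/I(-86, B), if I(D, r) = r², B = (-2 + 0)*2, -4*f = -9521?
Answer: -65476517/486080 ≈ -134.70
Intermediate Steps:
f = 9521/4 (f = -¼*(-9521) = 9521/4 ≈ 2380.3)
B = -4 (B = -2*2 = -4)
-31037*U(-45, 162)/22785 + ((-5205 + 5181) + f)/I(-86, B) = -31037/(22785/(162 - 1*(-45))) + ((-5205 + 5181) + 9521/4)/((-4)²) = -31037/(22785/(162 + 45)) + (-24 + 9521/4)/16 = -31037/(22785/207) + (9425/4)*(1/16) = -31037/(22785*(1/207)) + 9425/64 = -31037/7595/69 + 9425/64 = -31037*69/7595 + 9425/64 = -2141553/7595 + 9425/64 = -65476517/486080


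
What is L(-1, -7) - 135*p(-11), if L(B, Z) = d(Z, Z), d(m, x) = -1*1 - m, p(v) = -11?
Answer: 1491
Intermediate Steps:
d(m, x) = -1 - m
L(B, Z) = -1 - Z
L(-1, -7) - 135*p(-11) = (-1 - 1*(-7)) - 135*(-11) = (-1 + 7) + 1485 = 6 + 1485 = 1491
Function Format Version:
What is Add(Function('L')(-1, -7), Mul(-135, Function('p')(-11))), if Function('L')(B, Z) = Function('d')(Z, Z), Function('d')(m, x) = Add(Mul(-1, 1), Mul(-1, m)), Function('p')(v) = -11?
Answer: 1491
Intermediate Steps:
Function('d')(m, x) = Add(-1, Mul(-1, m))
Function('L')(B, Z) = Add(-1, Mul(-1, Z))
Add(Function('L')(-1, -7), Mul(-135, Function('p')(-11))) = Add(Add(-1, Mul(-1, -7)), Mul(-135, -11)) = Add(Add(-1, 7), 1485) = Add(6, 1485) = 1491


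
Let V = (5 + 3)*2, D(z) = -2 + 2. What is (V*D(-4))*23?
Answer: 0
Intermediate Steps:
D(z) = 0
V = 16 (V = 8*2 = 16)
(V*D(-4))*23 = (16*0)*23 = 0*23 = 0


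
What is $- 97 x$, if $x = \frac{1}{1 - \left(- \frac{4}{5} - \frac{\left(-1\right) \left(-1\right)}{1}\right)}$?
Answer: $- \frac{485}{14} \approx -34.643$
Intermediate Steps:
$x = \frac{5}{14}$ ($x = \frac{1}{1 + \left(\left(-4\right) \left(- \frac{1}{5}\right) + 1 \cdot 1\right)} = \frac{1}{1 + \left(\frac{4}{5} + 1\right)} = \frac{1}{1 + \frac{9}{5}} = \frac{1}{\frac{14}{5}} = \frac{5}{14} \approx 0.35714$)
$- 97 x = \left(-97\right) \frac{5}{14} = - \frac{485}{14}$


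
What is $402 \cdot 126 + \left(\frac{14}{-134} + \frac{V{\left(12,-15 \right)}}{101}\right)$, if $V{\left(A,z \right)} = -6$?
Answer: $\frac{342760975}{6767} \approx 50652.0$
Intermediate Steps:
$402 \cdot 126 + \left(\frac{14}{-134} + \frac{V{\left(12,-15 \right)}}{101}\right) = 402 \cdot 126 + \left(\frac{14}{-134} - \frac{6}{101}\right) = 50652 + \left(14 \left(- \frac{1}{134}\right) - \frac{6}{101}\right) = 50652 - \frac{1109}{6767} = \frac{342760975}{6767}$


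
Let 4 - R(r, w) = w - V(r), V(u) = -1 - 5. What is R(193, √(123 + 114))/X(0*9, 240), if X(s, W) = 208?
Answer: -1/104 - √237/208 ≈ -0.083629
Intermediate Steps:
V(u) = -6
R(r, w) = -2 - w (R(r, w) = 4 - (w - 1*(-6)) = 4 - (w + 6) = 4 - (6 + w) = 4 + (-6 - w) = -2 - w)
R(193, √(123 + 114))/X(0*9, 240) = (-2 - √(123 + 114))/208 = (-2 - √237)*(1/208) = -1/104 - √237/208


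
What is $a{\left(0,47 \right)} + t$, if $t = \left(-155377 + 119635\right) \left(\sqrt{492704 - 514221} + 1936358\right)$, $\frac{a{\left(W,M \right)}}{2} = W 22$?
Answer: $-69209307636 - 35742 i \sqrt{21517} \approx -6.9209 \cdot 10^{10} - 5.2429 \cdot 10^{6} i$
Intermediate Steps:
$a{\left(W,M \right)} = 44 W$ ($a{\left(W,M \right)} = 2 W 22 = 2 \cdot 22 W = 44 W$)
$t = -69209307636 - 35742 i \sqrt{21517}$ ($t = - 35742 \left(\sqrt{-21517} + 1936358\right) = - 35742 \left(i \sqrt{21517} + 1936358\right) = - 35742 \left(1936358 + i \sqrt{21517}\right) = -69209307636 - 35742 i \sqrt{21517} \approx -6.9209 \cdot 10^{10} - 5.2429 \cdot 10^{6} i$)
$a{\left(0,47 \right)} + t = 44 \cdot 0 - \left(69209307636 + 35742 i \sqrt{21517}\right) = 0 - \left(69209307636 + 35742 i \sqrt{21517}\right) = -69209307636 - 35742 i \sqrt{21517}$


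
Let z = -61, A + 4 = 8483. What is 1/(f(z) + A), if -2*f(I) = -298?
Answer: 1/8628 ≈ 0.00011590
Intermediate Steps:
A = 8479 (A = -4 + 8483 = 8479)
f(I) = 149 (f(I) = -½*(-298) = 149)
1/(f(z) + A) = 1/(149 + 8479) = 1/8628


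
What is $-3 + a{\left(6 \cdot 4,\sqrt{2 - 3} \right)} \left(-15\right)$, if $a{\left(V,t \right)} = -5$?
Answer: $72$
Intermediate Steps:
$-3 + a{\left(6 \cdot 4,\sqrt{2 - 3} \right)} \left(-15\right) = -3 - -75 = -3 + 75 = 72$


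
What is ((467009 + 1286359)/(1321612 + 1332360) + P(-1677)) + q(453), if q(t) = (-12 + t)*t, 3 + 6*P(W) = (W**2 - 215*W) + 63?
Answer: 483419447663/663493 ≈ 7.2860e+5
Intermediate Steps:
P(W) = 10 - 215*W/6 + W**2/6 (P(W) = -1/2 + ((W**2 - 215*W) + 63)/6 = -1/2 + (63 + W**2 - 215*W)/6 = -1/2 + (21/2 - 215*W/6 + W**2/6) = 10 - 215*W/6 + W**2/6)
q(t) = t*(-12 + t)
((467009 + 1286359)/(1321612 + 1332360) + P(-1677)) + q(453) = ((467009 + 1286359)/(1321612 + 1332360) + (10 - 215/6*(-1677) + (1/6)*(-1677)**2)) + 453*(-12 + 453) = (1753368/2653972 + (10 + 120185/2 + (1/6)*2812329)) + 453*441 = (1753368*(1/2653972) + (10 + 120185/2 + 937443/2)) + 199773 = (438342/663493 + 528824) + 199773 = 350871460574/663493 + 199773 = 483419447663/663493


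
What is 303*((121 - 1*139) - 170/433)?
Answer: -2413092/433 ≈ -5573.0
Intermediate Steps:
303*((121 - 1*139) - 170/433) = 303*((121 - 139) - 170*1/433) = 303*(-18 - 170/433) = 303*(-7964/433) = -2413092/433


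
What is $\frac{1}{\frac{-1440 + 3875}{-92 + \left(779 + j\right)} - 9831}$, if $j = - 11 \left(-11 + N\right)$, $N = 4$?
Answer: $- \frac{764}{7508449} \approx -0.00010175$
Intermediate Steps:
$j = 77$ ($j = - 11 \left(-11 + 4\right) = \left(-11\right) \left(-7\right) = 77$)
$\frac{1}{\frac{-1440 + 3875}{-92 + \left(779 + j\right)} - 9831} = \frac{1}{\frac{-1440 + 3875}{-92 + \left(779 + 77\right)} - 9831} = \frac{1}{\frac{2435}{-92 + 856} - 9831} = \frac{1}{\frac{2435}{764} - 9831} = \frac{1}{- \frac{7508449}{764}} = - \frac{764}{7508449}$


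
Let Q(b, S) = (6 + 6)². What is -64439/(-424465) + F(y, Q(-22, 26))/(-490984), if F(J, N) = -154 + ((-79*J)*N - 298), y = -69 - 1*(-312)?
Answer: 301301959819/52101380890 ≈ 5.7830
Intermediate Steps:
y = 243 (y = -69 + 312 = 243)
Q(b, S) = 144 (Q(b, S) = 12² = 144)
F(J, N) = -452 - 79*J*N (F(J, N) = -154 + (-79*J*N - 298) = -154 + (-298 - 79*J*N) = -452 - 79*J*N)
-64439/(-424465) + F(y, Q(-22, 26))/(-490984) = -64439/(-424465) + (-452 - 79*243*144)/(-490984) = -64439*(-1/424465) + (-452 - 2764368)*(-1/490984) = 64439/424465 - 2764820*(-1/490984) = 64439/424465 + 691205/122746 = 301301959819/52101380890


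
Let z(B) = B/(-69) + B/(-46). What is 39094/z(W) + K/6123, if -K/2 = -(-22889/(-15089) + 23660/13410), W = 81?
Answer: -2750656645159298/206491531545 ≈ -13321.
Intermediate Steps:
z(B) = -5*B/138 (z(B) = B*(-1/69) + B*(-1/46) = -B/69 - B/46 = -5*B/138)
K = 132789446/20234349 (K = -(-2)*(-22889/(-15089) + 23660/13410) = -(-2)*(-22889*(-1/15089) + 23660*(1/13410)) = -(-2)*(22889/15089 + 2366/1341) = -(-2)*66394723/20234349 = -2*(-66394723/20234349) = 132789446/20234349 ≈ 6.5626)
39094/z(W) + K/6123 = 39094/((-5/138*81)) + (132789446/20234349)/6123 = 39094/(-135/46) + (132789446/20234349)*(1/6123) = 39094*(-46/135) + 132789446/123894918927 = -1798324/135 + 132789446/123894918927 = -2750656645159298/206491531545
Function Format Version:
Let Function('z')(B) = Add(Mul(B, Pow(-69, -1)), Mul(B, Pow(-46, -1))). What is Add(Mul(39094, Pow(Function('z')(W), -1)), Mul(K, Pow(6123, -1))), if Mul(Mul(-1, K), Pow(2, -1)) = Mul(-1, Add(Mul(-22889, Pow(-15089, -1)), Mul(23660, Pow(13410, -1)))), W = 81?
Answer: Rational(-2750656645159298, 206491531545) ≈ -13321.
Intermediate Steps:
Function('z')(B) = Mul(Rational(-5, 138), B) (Function('z')(B) = Add(Mul(B, Rational(-1, 69)), Mul(B, Rational(-1, 46))) = Add(Mul(Rational(-1, 69), B), Mul(Rational(-1, 46), B)) = Mul(Rational(-5, 138), B))
K = Rational(132789446, 20234349) (K = Mul(-2, Mul(-1, Add(Mul(-22889, Pow(-15089, -1)), Mul(23660, Pow(13410, -1))))) = Mul(-2, Mul(-1, Add(Mul(-22889, Rational(-1, 15089)), Mul(23660, Rational(1, 13410))))) = Mul(-2, Mul(-1, Add(Rational(22889, 15089), Rational(2366, 1341)))) = Mul(-2, Mul(-1, Rational(66394723, 20234349))) = Mul(-2, Rational(-66394723, 20234349)) = Rational(132789446, 20234349) ≈ 6.5626)
Add(Mul(39094, Pow(Function('z')(W), -1)), Mul(K, Pow(6123, -1))) = Add(Mul(39094, Pow(Mul(Rational(-5, 138), 81), -1)), Mul(Rational(132789446, 20234349), Pow(6123, -1))) = Add(Mul(39094, Pow(Rational(-135, 46), -1)), Mul(Rational(132789446, 20234349), Rational(1, 6123))) = Add(Mul(39094, Rational(-46, 135)), Rational(132789446, 123894918927)) = Add(Rational(-1798324, 135), Rational(132789446, 123894918927)) = Rational(-2750656645159298, 206491531545)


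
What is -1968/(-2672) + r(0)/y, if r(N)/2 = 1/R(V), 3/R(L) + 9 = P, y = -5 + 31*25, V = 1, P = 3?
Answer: 47021/64295 ≈ 0.73133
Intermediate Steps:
y = 770 (y = -5 + 775 = 770)
R(L) = -1/2 (R(L) = 3/(-9 + 3) = 3/(-6) = 3*(-1/6) = -1/2)
r(N) = -4 (r(N) = 2/(-1/2) = 2*(-2) = -4)
-1968/(-2672) + r(0)/y = -1968/(-2672) - 4/770 = -1968*(-1/2672) - 4*1/770 = 123/167 - 2/385 = 47021/64295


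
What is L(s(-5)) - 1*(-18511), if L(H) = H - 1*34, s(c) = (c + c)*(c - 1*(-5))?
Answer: 18477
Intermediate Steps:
s(c) = 2*c*(5 + c) (s(c) = (2*c)*(c + 5) = (2*c)*(5 + c) = 2*c*(5 + c))
L(H) = -34 + H (L(H) = H - 34 = -34 + H)
L(s(-5)) - 1*(-18511) = (-34 + 2*(-5)*(5 - 5)) - 1*(-18511) = (-34 + 2*(-5)*0) + 18511 = (-34 + 0) + 18511 = -34 + 18511 = 18477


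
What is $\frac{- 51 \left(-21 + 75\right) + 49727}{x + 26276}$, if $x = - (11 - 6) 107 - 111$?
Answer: $\frac{46973}{25630} \approx 1.8327$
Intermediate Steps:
$x = -646$ ($x = - (11 - 6) 107 - 111 = \left(-1\right) 5 \cdot 107 - 111 = \left(-5\right) 107 - 111 = -535 - 111 = -646$)
$\frac{- 51 \left(-21 + 75\right) + 49727}{x + 26276} = \frac{- 51 \left(-21 + 75\right) + 49727}{-646 + 26276} = \frac{\left(-51\right) 54 + 49727}{25630} = \left(-2754 + 49727\right) \frac{1}{25630} = 46973 \cdot \frac{1}{25630} = \frac{46973}{25630}$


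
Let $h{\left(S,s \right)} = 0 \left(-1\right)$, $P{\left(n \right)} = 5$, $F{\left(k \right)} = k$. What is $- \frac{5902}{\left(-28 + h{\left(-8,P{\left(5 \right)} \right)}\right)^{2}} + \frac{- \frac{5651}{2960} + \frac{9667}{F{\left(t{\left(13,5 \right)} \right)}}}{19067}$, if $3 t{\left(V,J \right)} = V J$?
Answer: $- \frac{269805247449}{35951209840} \approx -7.5048$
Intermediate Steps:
$t{\left(V,J \right)} = \frac{J V}{3}$ ($t{\left(V,J \right)} = \frac{V J}{3} = \frac{J V}{3}$)
$h{\left(S,s \right)} = 0$
$- \frac{5902}{\left(-28 + h{\left(-8,P{\left(5 \right)} \right)}\right)^{2}} + \frac{- \frac{5651}{2960} + \frac{9667}{F{\left(t{\left(13,5 \right)} \right)}}}{19067} = - \frac{5902}{\left(-28 + 0\right)^{2}} + \frac{- \frac{5651}{2960} + \frac{9667}{\frac{1}{3} \cdot 5 \cdot 13}}{19067} = - \frac{5902}{\left(-28\right)^{2}} + \left(\left(-5651\right) \frac{1}{2960} + \frac{9667}{\frac{65}{3}}\right) \frac{1}{19067} = - \frac{5902}{784} + \left(- \frac{5651}{2960} + 9667 \cdot \frac{3}{65}\right) \frac{1}{19067} = \left(-5902\right) \frac{1}{784} + \left(- \frac{5651}{2960} + \frac{29001}{65}\right) \frac{1}{19067} = - \frac{2951}{392} + \frac{17095129}{38480} \cdot \frac{1}{19067} = - \frac{2951}{392} + \frac{17095129}{733698160} = - \frac{269805247449}{35951209840}$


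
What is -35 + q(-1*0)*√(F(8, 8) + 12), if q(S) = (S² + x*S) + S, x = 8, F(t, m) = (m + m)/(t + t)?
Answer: -35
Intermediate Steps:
F(t, m) = m/t (F(t, m) = (2*m)/((2*t)) = (2*m)*(1/(2*t)) = m/t)
q(S) = S² + 9*S (q(S) = (S² + 8*S) + S = S² + 9*S)
-35 + q(-1*0)*√(F(8, 8) + 12) = -35 + ((-1*0)*(9 - 1*0))*√(8/8 + 12) = -35 + (0*(9 + 0))*√(8*(⅛) + 12) = -35 + (0*9)*√(1 + 12) = -35 + 0*√13 = -35 + 0 = -35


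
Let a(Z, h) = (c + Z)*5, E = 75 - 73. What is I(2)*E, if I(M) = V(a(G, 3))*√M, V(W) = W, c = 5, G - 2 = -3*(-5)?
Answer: 220*√2 ≈ 311.13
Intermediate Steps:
G = 17 (G = 2 - 3*(-5) = 2 + 15 = 17)
E = 2
a(Z, h) = 25 + 5*Z (a(Z, h) = (5 + Z)*5 = 25 + 5*Z)
I(M) = 110*√M (I(M) = (25 + 5*17)*√M = (25 + 85)*√M = 110*√M)
I(2)*E = (110*√2)*2 = 220*√2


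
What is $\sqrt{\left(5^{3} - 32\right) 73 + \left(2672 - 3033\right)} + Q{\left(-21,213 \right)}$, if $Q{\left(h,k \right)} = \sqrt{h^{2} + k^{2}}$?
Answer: $2 \sqrt{1607} + 3 \sqrt{5090} \approx 294.21$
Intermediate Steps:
$\sqrt{\left(5^{3} - 32\right) 73 + \left(2672 - 3033\right)} + Q{\left(-21,213 \right)} = \sqrt{\left(5^{3} - 32\right) 73 + \left(2672 - 3033\right)} + \sqrt{\left(-21\right)^{2} + 213^{2}} = \sqrt{\left(125 - 32\right) 73 - 361} + \sqrt{441 + 45369} = \sqrt{93 \cdot 73 - 361} + \sqrt{45810} = \sqrt{6789 - 361} + 3 \sqrt{5090} = \sqrt{6428} + 3 \sqrt{5090} = 2 \sqrt{1607} + 3 \sqrt{5090}$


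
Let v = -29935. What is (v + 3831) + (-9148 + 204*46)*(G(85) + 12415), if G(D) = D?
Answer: 2923896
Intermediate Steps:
(v + 3831) + (-9148 + 204*46)*(G(85) + 12415) = (-29935 + 3831) + (-9148 + 204*46)*(85 + 12415) = -26104 + (-9148 + 9384)*12500 = -26104 + 236*12500 = -26104 + 2950000 = 2923896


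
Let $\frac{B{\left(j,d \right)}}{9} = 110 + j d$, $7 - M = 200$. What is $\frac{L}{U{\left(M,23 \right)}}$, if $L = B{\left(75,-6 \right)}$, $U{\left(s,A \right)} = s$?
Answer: $\frac{3060}{193} \approx 15.855$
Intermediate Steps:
$M = -193$ ($M = 7 - 200 = -193$)
$B{\left(j,d \right)} = 990 + 9 d j$ ($B{\left(j,d \right)} = 9 \left(110 + j d\right) = 9 \left(110 + d j\right) = 990 + 9 d j$)
$L = -3060$ ($L = 990 + 9 \left(-6\right) 75 = 990 - 4050 = -3060$)
$\frac{L}{U{\left(M,23 \right)}} = - \frac{3060}{-193} = \left(-3060\right) \left(- \frac{1}{193}\right) = \frac{3060}{193}$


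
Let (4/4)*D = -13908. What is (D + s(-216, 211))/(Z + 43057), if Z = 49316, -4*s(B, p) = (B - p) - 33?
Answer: -13793/92373 ≈ -0.14932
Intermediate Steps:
s(B, p) = 33/4 - B/4 + p/4 (s(B, p) = -((B - p) - 33)/4 = -(-33 + B - p)/4 = 33/4 - B/4 + p/4)
D = -13908
(D + s(-216, 211))/(Z + 43057) = (-13908 + (33/4 - 1/4*(-216) + (1/4)*211))/(49316 + 43057) = (-13908 + (33/4 + 54 + 211/4))/92373 = (-13908 + 115)*(1/92373) = -13793*1/92373 = -13793/92373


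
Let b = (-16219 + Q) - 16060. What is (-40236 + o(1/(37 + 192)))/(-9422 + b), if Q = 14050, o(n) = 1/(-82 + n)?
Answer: 58116277/39938679 ≈ 1.4551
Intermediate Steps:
b = -18229 (b = (-16219 + 14050) - 16060 = -2169 - 16060 = -18229)
(-40236 + o(1/(37 + 192)))/(-9422 + b) = (-40236 + 1/(-82 + 1/(37 + 192)))/(-9422 - 18229) = (-40236 + 1/(-82 + 1/229))/(-27651) = (-40236 + 1/(-82 + 1/229))*(-1/27651) = (-40236 + 1/(-18777/229))*(-1/27651) = (-40236 - 229/18777)*(-1/27651) = -755511601/18777*(-1/27651) = 58116277/39938679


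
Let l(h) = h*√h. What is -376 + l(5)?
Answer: -376 + 5*√5 ≈ -364.82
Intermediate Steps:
l(h) = h^(3/2)
-376 + l(5) = -376 + 5^(3/2) = -376 + 5*√5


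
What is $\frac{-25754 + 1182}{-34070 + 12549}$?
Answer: $\frac{24572}{21521} \approx 1.1418$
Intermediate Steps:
$\frac{-25754 + 1182}{-34070 + 12549} = - \frac{24572}{-21521} = \left(-24572\right) \left(- \frac{1}{21521}\right) = \frac{24572}{21521}$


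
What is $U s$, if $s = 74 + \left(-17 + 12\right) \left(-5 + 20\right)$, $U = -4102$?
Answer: $4102$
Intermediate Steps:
$s = -1$ ($s = 74 - 75 = -1$)
$U s = \left(-4102\right) \left(-1\right) = 4102$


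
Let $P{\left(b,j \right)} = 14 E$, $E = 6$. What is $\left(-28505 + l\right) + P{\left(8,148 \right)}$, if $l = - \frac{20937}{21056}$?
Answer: $- \frac{85493359}{3008} \approx -28422.0$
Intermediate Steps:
$P{\left(b,j \right)} = 84$ ($P{\left(b,j \right)} = 14 \cdot 6 = 84$)
$l = - \frac{2991}{3008}$ ($l = \left(-20937\right) \frac{1}{21056} = - \frac{2991}{3008} \approx -0.99435$)
$\left(-28505 + l\right) + P{\left(8,148 \right)} = \left(-28505 - \frac{2991}{3008}\right) + 84 = - \frac{85746031}{3008} + 84 = - \frac{85493359}{3008}$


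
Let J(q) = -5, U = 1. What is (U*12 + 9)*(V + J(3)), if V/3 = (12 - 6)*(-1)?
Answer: -483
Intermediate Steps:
V = -18 (V = 3*((12 - 6)*(-1)) = 3*(6*(-1)) = 3*(-6) = -18)
(U*12 + 9)*(V + J(3)) = (1*12 + 9)*(-18 - 5) = (12 + 9)*(-23) = 21*(-23) = -483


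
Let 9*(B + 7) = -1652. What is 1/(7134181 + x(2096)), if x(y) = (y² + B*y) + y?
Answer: 9/100170797 ≈ 8.9847e-8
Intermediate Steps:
B = -1715/9 (B = -7 + (⅑)*(-1652) = -7 - 1652/9 = -1715/9 ≈ -190.56)
x(y) = y² - 1706*y/9 (x(y) = (y² - 1715*y/9) + y = y² - 1706*y/9)
1/(7134181 + x(2096)) = 1/(7134181 + (⅑)*2096*(-1706 + 9*2096)) = 1/(7134181 + (⅑)*2096*(-1706 + 18864)) = 1/(7134181 + (⅑)*2096*17158) = 1/(7134181 + 35963168/9) = 1/(100170797/9) = 9/100170797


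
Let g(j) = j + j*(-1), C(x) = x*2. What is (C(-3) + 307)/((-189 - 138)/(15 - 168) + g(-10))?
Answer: 15351/109 ≈ 140.83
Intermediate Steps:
C(x) = 2*x
g(j) = 0 (g(j) = j - j = 0)
(C(-3) + 307)/((-189 - 138)/(15 - 168) + g(-10)) = (2*(-3) + 307)/((-189 - 138)/(15 - 168) + 0) = (-6 + 307)/(-327/(-153) + 0) = 301/(-327*(-1/153) + 0) = 301/(109/51 + 0) = 301/(109/51) = 301*(51/109) = 15351/109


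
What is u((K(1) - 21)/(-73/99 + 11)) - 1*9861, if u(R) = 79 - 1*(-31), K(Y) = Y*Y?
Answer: -9751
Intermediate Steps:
K(Y) = Y²
u(R) = 110 (u(R) = 79 + 31 = 110)
u((K(1) - 21)/(-73/99 + 11)) - 1*9861 = 110 - 1*9861 = 110 - 9861 = -9751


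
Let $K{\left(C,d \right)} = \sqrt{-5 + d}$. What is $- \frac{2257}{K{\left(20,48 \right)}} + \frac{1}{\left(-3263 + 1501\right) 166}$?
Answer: $- \frac{1}{292492} - \frac{2257 \sqrt{43}}{43} \approx -344.19$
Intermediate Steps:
$- \frac{2257}{K{\left(20,48 \right)}} + \frac{1}{\left(-3263 + 1501\right) 166} = - \frac{2257}{\sqrt{-5 + 48}} + \frac{1}{\left(-3263 + 1501\right) 166} = - \frac{2257}{\sqrt{43}} + \frac{1}{-1762} \cdot \frac{1}{166} = - 2257 \frac{\sqrt{43}}{43} - \frac{1}{292492} = - \frac{2257 \sqrt{43}}{43} - \frac{1}{292492} = - \frac{1}{292492} - \frac{2257 \sqrt{43}}{43}$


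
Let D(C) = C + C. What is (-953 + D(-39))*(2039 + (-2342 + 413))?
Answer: -113410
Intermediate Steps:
D(C) = 2*C
(-953 + D(-39))*(2039 + (-2342 + 413)) = (-953 + 2*(-39))*(2039 + (-2342 + 413)) = (-953 - 78)*(2039 - 1929) = -1031*110 = -113410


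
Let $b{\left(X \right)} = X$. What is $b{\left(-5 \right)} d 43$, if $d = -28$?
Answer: $6020$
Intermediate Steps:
$b{\left(-5 \right)} d 43 = \left(-5\right) \left(-28\right) 43 = 140 \cdot 43 = 6020$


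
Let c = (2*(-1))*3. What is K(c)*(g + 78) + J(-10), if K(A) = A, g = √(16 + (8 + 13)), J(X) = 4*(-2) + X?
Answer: -486 - 6*√37 ≈ -522.50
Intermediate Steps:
c = -6 (c = -2*3 = -6)
J(X) = -8 + X
g = √37 (g = √(16 + 21) = √37 ≈ 6.0828)
K(c)*(g + 78) + J(-10) = -6*(√37 + 78) + (-8 - 10) = -6*(78 + √37) - 18 = (-468 - 6*√37) - 18 = -486 - 6*√37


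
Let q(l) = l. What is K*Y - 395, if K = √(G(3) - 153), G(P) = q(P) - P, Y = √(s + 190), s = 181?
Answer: -395 + 3*I*√6307 ≈ -395.0 + 238.25*I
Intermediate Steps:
Y = √371 (Y = √(181 + 190) = √371 ≈ 19.261)
G(P) = 0 (G(P) = P - P = 0)
K = 3*I*√17 (K = √(0 - 153) = √(-153) = 3*I*√17 ≈ 12.369*I)
K*Y - 395 = (3*I*√17)*√371 - 395 = 3*I*√6307 - 395 = -395 + 3*I*√6307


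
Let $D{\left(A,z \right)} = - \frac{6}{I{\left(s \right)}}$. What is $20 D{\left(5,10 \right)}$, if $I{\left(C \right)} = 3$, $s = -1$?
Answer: $-40$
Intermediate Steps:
$D{\left(A,z \right)} = -2$ ($D{\left(A,z \right)} = - \frac{6}{3} = \left(-6\right) \frac{1}{3} = -2$)
$20 D{\left(5,10 \right)} = 20 \left(-2\right) = -40$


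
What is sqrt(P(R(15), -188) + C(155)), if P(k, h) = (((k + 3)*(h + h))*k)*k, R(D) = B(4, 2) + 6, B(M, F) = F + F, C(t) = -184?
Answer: 2*I*sqrt(122246) ≈ 699.27*I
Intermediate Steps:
B(M, F) = 2*F
R(D) = 10 (R(D) = 2*2 + 6 = 4 + 6 = 10)
P(k, h) = 2*h*k**2*(3 + k) (P(k, h) = (((3 + k)*(2*h))*k)*k = ((2*h*(3 + k))*k)*k = (2*h*k*(3 + k))*k = 2*h*k**2*(3 + k))
sqrt(P(R(15), -188) + C(155)) = sqrt(2*(-188)*10**2*(3 + 10) - 184) = sqrt(2*(-188)*100*13 - 184) = sqrt(-488800 - 184) = sqrt(-488984) = 2*I*sqrt(122246)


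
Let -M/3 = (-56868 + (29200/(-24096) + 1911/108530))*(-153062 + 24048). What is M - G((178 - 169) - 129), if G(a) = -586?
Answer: -1194414221328544/54265 ≈ -2.2011e+10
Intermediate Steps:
M = -1194414253127834/54265 (M = -3*(-56868 + (29200/(-24096) + 1911/108530))*(-153062 + 24048) = -3*(-56868 + (29200*(-1/24096) + 1911*(1/108530)))*(-129014) = -3*(-56868 + (-1825/1506 + 1911/108530))*(-129014) = -3*(-56868 - 48797321/40861545)*(-129014) = -(-2323763138381)*(-129014)/13620515 = -3*1194414253127834/162795 = -1194414253127834/54265 ≈ -2.2011e+10)
M - G((178 - 169) - 129) = -1194414253127834/54265 - 1*(-586) = -1194414253127834/54265 + 586 = -1194414221328544/54265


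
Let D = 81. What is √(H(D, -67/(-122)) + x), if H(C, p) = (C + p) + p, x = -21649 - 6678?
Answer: I*√105099279/61 ≈ 168.06*I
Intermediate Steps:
x = -28327
H(C, p) = C + 2*p
√(H(D, -67/(-122)) + x) = √((81 + 2*(-67/(-122))) - 28327) = √((81 + 2*(-67*(-1/122))) - 28327) = √((81 + 2*(67/122)) - 28327) = √((81 + 67/61) - 28327) = √(5008/61 - 28327) = √(-1722939/61) = I*√105099279/61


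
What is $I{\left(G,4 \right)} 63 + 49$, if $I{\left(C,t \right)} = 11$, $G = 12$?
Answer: $742$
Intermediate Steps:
$I{\left(G,4 \right)} 63 + 49 = 11 \cdot 63 + 49 = 693 + 49 = 742$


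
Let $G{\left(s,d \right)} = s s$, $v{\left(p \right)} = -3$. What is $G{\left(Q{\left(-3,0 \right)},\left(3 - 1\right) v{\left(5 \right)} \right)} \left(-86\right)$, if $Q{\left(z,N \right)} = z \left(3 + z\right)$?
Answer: $0$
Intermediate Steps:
$G{\left(s,d \right)} = s^{2}$
$G{\left(Q{\left(-3,0 \right)},\left(3 - 1\right) v{\left(5 \right)} \right)} \left(-86\right) = \left(- 3 \left(3 - 3\right)\right)^{2} \left(-86\right) = \left(\left(-3\right) 0\right)^{2} \left(-86\right) = 0^{2} \left(-86\right) = 0 \left(-86\right) = 0$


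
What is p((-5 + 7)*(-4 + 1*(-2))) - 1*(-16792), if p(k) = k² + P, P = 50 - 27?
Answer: 16959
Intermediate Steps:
P = 23
p(k) = 23 + k² (p(k) = k² + 23 = 23 + k²)
p((-5 + 7)*(-4 + 1*(-2))) - 1*(-16792) = (23 + ((-5 + 7)*(-4 + 1*(-2)))²) - 1*(-16792) = (23 + (2*(-4 - 2))²) + 16792 = (23 + (2*(-6))²) + 16792 = (23 + (-12)²) + 16792 = (23 + 144) + 16792 = 167 + 16792 = 16959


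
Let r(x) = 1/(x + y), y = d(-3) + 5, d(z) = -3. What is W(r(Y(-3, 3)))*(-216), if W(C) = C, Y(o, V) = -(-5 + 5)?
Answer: -108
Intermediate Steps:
Y(o, V) = 0 (Y(o, V) = -1*0 = 0)
y = 2 (y = -3 + 5 = 2)
r(x) = 1/(2 + x) (r(x) = 1/(x + 2) = 1/(2 + x))
W(r(Y(-3, 3)))*(-216) = -216/(2 + 0) = -216/2 = (1/2)*(-216) = -108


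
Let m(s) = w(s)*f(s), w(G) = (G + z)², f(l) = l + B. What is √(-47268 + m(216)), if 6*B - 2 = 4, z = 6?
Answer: 24*√18485 ≈ 3263.0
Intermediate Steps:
B = 1 (B = ⅓ + (⅙)*4 = ⅓ + ⅔ = 1)
f(l) = 1 + l (f(l) = l + 1 = 1 + l)
w(G) = (6 + G)² (w(G) = (G + 6)² = (6 + G)²)
m(s) = (6 + s)²*(1 + s)
√(-47268 + m(216)) = √(-47268 + (6 + 216)²*(1 + 216)) = √(-47268 + 222²*217) = √(-47268 + 49284*217) = √(-47268 + 10694628) = √10647360 = 24*√18485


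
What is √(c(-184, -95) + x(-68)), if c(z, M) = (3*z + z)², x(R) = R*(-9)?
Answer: 2*√135577 ≈ 736.42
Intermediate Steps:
x(R) = -9*R
c(z, M) = 16*z² (c(z, M) = (4*z)² = 16*z²)
√(c(-184, -95) + x(-68)) = √(16*(-184)² - 9*(-68)) = √(16*33856 + 612) = √(541696 + 612) = √542308 = 2*√135577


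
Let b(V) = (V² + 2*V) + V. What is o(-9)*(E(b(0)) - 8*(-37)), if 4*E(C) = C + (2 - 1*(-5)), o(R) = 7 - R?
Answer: 4764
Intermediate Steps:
b(V) = V² + 3*V
E(C) = 7/4 + C/4 (E(C) = (C + (2 - 1*(-5)))/4 = (C + (2 + 5))/4 = (C + 7)/4 = (7 + C)/4 = 7/4 + C/4)
o(-9)*(E(b(0)) - 8*(-37)) = (7 - 1*(-9))*((7/4 + (0*(3 + 0))/4) - 8*(-37)) = (7 + 9)*((7/4 + (0*3)/4) - 1*(-296)) = 16*((7/4 + (¼)*0) + 296) = 16*((7/4 + 0) + 296) = 16*(7/4 + 296) = 16*(1191/4) = 4764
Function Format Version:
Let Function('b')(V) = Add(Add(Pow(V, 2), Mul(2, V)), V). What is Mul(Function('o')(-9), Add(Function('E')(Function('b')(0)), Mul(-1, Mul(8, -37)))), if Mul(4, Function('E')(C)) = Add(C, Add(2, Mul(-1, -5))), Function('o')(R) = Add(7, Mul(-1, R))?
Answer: 4764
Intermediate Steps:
Function('b')(V) = Add(Pow(V, 2), Mul(3, V))
Function('E')(C) = Add(Rational(7, 4), Mul(Rational(1, 4), C)) (Function('E')(C) = Mul(Rational(1, 4), Add(C, Add(2, Mul(-1, -5)))) = Mul(Rational(1, 4), Add(C, Add(2, 5))) = Mul(Rational(1, 4), Add(C, 7)) = Mul(Rational(1, 4), Add(7, C)) = Add(Rational(7, 4), Mul(Rational(1, 4), C)))
Mul(Function('o')(-9), Add(Function('E')(Function('b')(0)), Mul(-1, Mul(8, -37)))) = Mul(Add(7, Mul(-1, -9)), Add(Add(Rational(7, 4), Mul(Rational(1, 4), Mul(0, Add(3, 0)))), Mul(-1, Mul(8, -37)))) = Mul(Add(7, 9), Add(Add(Rational(7, 4), Mul(Rational(1, 4), Mul(0, 3))), Mul(-1, -296))) = Mul(16, Add(Add(Rational(7, 4), Mul(Rational(1, 4), 0)), 296)) = Mul(16, Add(Add(Rational(7, 4), 0), 296)) = Mul(16, Add(Rational(7, 4), 296)) = Mul(16, Rational(1191, 4)) = 4764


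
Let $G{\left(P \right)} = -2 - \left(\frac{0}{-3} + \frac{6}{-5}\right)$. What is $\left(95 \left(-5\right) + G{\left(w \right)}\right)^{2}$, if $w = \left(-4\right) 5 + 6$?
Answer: $\frac{5659641}{25} \approx 2.2639 \cdot 10^{5}$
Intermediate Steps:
$w = -14$ ($w = -20 + 6 = -14$)
$G{\left(P \right)} = - \frac{4}{5}$ ($G{\left(P \right)} = -2 - \left(0 \left(- \frac{1}{3}\right) + 6 \left(- \frac{1}{5}\right)\right) = -2 - \left(0 - \frac{6}{5}\right) = -2 - - \frac{6}{5} = -2 + \frac{6}{5} = - \frac{4}{5}$)
$\left(95 \left(-5\right) + G{\left(w \right)}\right)^{2} = \left(95 \left(-5\right) - \frac{4}{5}\right)^{2} = \left(-475 - \frac{4}{5}\right)^{2} = \left(- \frac{2379}{5}\right)^{2} = \frac{5659641}{25}$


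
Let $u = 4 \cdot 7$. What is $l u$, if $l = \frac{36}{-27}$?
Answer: $- \frac{112}{3} \approx -37.333$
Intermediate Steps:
$u = 28$
$l = - \frac{4}{3}$ ($l = 36 \left(- \frac{1}{27}\right) = - \frac{4}{3} \approx -1.3333$)
$l u = \left(- \frac{4}{3}\right) 28 = - \frac{112}{3}$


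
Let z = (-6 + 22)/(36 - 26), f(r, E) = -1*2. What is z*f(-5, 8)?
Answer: -16/5 ≈ -3.2000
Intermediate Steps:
f(r, E) = -2
z = 8/5 (z = 16/10 = 16*(⅒) = 8/5 ≈ 1.6000)
z*f(-5, 8) = (8/5)*(-2) = -16/5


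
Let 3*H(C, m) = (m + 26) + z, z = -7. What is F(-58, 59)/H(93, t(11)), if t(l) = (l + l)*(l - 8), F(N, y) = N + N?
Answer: -348/85 ≈ -4.0941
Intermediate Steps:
F(N, y) = 2*N
t(l) = 2*l*(-8 + l) (t(l) = (2*l)*(-8 + l) = 2*l*(-8 + l))
H(C, m) = 19/3 + m/3 (H(C, m) = ((m + 26) - 7)/3 = ((26 + m) - 7)/3 = (19 + m)/3 = 19/3 + m/3)
F(-58, 59)/H(93, t(11)) = (2*(-58))/(19/3 + (2*11*(-8 + 11))/3) = -116/(19/3 + (2*11*3)/3) = -116/(19/3 + (1/3)*66) = -116/(19/3 + 22) = -116/85/3 = -116*3/85 = -348/85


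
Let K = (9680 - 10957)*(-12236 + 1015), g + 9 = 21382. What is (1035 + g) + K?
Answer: 14351625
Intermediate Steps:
g = 21373 (g = -9 + 21382 = 21373)
K = 14329217 (K = -1277*(-11221) = 14329217)
(1035 + g) + K = (1035 + 21373) + 14329217 = 22408 + 14329217 = 14351625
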